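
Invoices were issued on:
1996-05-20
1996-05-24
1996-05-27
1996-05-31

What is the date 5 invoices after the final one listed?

Every event lands on a Monday or Friday (gaps cycle 4, 3, 4).
So the schedule is: every Monday and Friday.
Next Monday: 1996-06-03.
The following Friday is 1996-06-07.
The following Monday is 1996-06-10.
Next Friday: 1996-06-14.
The following Monday is 1996-06-17.

1996-06-17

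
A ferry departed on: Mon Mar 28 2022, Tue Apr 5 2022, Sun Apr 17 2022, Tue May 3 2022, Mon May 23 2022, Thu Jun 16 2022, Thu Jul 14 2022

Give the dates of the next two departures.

Mon Aug 15 2022, Tue Sep 20 2022

Gaps: 8, 12, 16, 20, 24, 28 days — each gap is 4 larger than the previous one.
Next gap: 32 days. Thu Jul 14 2022 + 32 days = Mon Aug 15 2022.
Next gap: 36 days. Mon Aug 15 2022 + 36 days = Tue Sep 20 2022.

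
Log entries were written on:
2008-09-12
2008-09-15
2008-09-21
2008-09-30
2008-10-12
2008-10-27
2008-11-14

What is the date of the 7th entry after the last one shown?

2009-06-12

Gaps: 3, 6, 9, 12, 15, 18 days — each gap is 3 larger than the previous one.
Next gap: 21 days. 2008-11-14 + 21 days = 2008-12-05.
Next gap: 24 days. 2008-12-05 + 24 days = 2008-12-29.
Next gap: 27 days. 2008-12-29 + 27 days = 2009-01-25.
Next gap: 30 days. 2009-01-25 + 30 days = 2009-02-24.
Next gap: 33 days. 2009-02-24 + 33 days = 2009-03-29.
Next gap: 36 days. 2009-03-29 + 36 days = 2009-05-04.
Next gap: 39 days. 2009-05-04 + 39 days = 2009-06-12.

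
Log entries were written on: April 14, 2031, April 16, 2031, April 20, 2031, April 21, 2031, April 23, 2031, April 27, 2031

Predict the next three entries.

April 28, 2031; April 30, 2031; May 4, 2031

Gaps: 2, 4, 1, 2, 4 days — not constant, but cyclic with period 3.
The events fall on every Monday, Wednesday and Sunday.
Next Monday: April 28, 2031.
Next Wednesday: April 30, 2031.
The following Sunday is May 4, 2031.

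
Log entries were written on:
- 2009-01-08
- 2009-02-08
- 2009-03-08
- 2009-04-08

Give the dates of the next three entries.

Gaps: 31, 28, 31 days — not constant. Every event is on the 8th of the month.
Pattern: the 8th of each month.
May 2009: 2009-05-08.
June 2009: 2009-06-08.
Next: July 2009 → 2009-07-08.

2009-05-08, 2009-06-08, 2009-07-08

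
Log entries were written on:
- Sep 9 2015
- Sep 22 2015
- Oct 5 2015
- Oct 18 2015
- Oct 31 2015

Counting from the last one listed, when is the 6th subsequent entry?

Every event comes 13 days after the last (13, 13, 13, 13).
Oct 31 2015 + 13 days = Nov 13 2015.
Nov 13 2015 + 13 days = Nov 26 2015.
Nov 26 2015 + 13 days = Dec 9 2015.
Dec 9 2015 + 13 days = Dec 22 2015.
Dec 22 2015 + 13 days = Jan 4 2016.
Jan 4 2016 + 13 days = Jan 17 2016.

Jan 17 2016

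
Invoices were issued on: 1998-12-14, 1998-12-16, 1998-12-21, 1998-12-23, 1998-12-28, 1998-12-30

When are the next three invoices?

The gap pattern 2, 5, 2, 5, 2 repeats every 2 events.
These are the Mondays and Wednesdays of each week.
Next Monday: 1999-01-04.
Next Wednesday: 1999-01-06.
The following Monday is 1999-01-11.

1999-01-04, 1999-01-06, 1999-01-11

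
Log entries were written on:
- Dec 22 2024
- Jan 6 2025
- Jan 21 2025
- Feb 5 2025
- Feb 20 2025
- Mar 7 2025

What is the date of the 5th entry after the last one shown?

Every event comes 15 days after the last (15, 15, 15, 15, 15).
Mar 7 2025 + 15 days = Mar 22 2025.
Mar 22 2025 + 15 days = Apr 6 2025.
Apr 6 2025 + 15 days = Apr 21 2025.
Apr 21 2025 + 15 days = May 6 2025.
May 6 2025 + 15 days = May 21 2025.

May 21 2025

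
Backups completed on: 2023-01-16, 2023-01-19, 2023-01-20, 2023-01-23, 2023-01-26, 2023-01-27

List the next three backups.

The gap pattern 3, 1, 3, 3, 1 repeats every 3 events.
These are the Mondays, Thursdays and Fridays of each week.
The following Monday is 2023-01-30.
The following Thursday is 2023-02-02.
Next Friday: 2023-02-03.

2023-01-30, 2023-02-02, 2023-02-03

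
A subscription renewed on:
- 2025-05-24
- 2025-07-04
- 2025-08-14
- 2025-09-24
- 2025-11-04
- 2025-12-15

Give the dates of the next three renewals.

The spacing is 41, 41, 41, 41, 41 days — always 41 days.
2025-12-15 + 41 days = 2026-01-25.
2026-01-25 + 41 days = 2026-03-07.
2026-03-07 + 41 days = 2026-04-17.

2026-01-25, 2026-03-07, 2026-04-17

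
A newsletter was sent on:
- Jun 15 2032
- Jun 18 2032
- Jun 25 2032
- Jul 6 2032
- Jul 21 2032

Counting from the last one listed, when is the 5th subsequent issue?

Dec 3 2032

The spacing grows by 4 each time: 3, 7, 11, 15 days.
Next gap: 19 days. Jul 21 2032 + 19 days = Aug 9 2032.
Next gap: 23 days. Aug 9 2032 + 23 days = Sep 1 2032.
Next gap: 27 days. Sep 1 2032 + 27 days = Sep 28 2032.
Next gap: 31 days. Sep 28 2032 + 31 days = Oct 29 2032.
Next gap: 35 days. Oct 29 2032 + 35 days = Dec 3 2032.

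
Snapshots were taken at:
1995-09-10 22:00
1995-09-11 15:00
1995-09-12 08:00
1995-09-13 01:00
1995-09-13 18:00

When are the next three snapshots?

Gaps: 17, 17, 17, 17 hours — each event is 17 hours after the previous one.
1995-09-13 18:00 + 17 h = 1995-09-14 11:00.
1995-09-14 11:00 + 17 h = 1995-09-15 04:00.
1995-09-15 04:00 + 17 h = 1995-09-15 21:00.

1995-09-14 11:00, 1995-09-15 04:00, 1995-09-15 21:00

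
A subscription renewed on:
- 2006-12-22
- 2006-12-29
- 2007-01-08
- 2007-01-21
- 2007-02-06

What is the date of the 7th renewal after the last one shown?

Gaps: 7, 10, 13, 16 days — each gap is 3 larger than the previous one.
Next gap: 19 days. 2007-02-06 + 19 days = 2007-02-25.
Next gap: 22 days. 2007-02-25 + 22 days = 2007-03-19.
Next gap: 25 days. 2007-03-19 + 25 days = 2007-04-13.
Next gap: 28 days. 2007-04-13 + 28 days = 2007-05-11.
Next gap: 31 days. 2007-05-11 + 31 days = 2007-06-11.
Next gap: 34 days. 2007-06-11 + 34 days = 2007-07-15.
Next gap: 37 days. 2007-07-15 + 37 days = 2007-08-21.

2007-08-21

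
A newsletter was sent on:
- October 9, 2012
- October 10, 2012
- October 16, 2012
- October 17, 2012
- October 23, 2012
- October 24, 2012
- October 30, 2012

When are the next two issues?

October 31, 2012; November 6, 2012

The gap pattern 1, 6, 1, 6, 1, 6 repeats every 2 events.
These are the Tuesdays and Wednesdays of each week.
The following Wednesday is October 31, 2012.
The following Tuesday is November 6, 2012.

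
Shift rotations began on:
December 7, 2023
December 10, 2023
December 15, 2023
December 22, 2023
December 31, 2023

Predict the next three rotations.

The spacing grows by 2 each time: 3, 5, 7, 9 days.
Next gap: 11 days. December 31, 2023 + 11 days = January 11, 2024.
Next gap: 13 days. January 11, 2024 + 13 days = January 24, 2024.
Next gap: 15 days. January 24, 2024 + 15 days = February 8, 2024.

January 11, 2024; January 24, 2024; February 8, 2024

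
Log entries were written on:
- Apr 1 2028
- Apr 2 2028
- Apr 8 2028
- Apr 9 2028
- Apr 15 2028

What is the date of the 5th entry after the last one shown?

Apr 30 2028

The gap pattern 1, 6, 1, 6 repeats every 2 events.
These are the Saturdays and Sundays of each week.
The following Sunday is Apr 16 2028.
Next Saturday: Apr 22 2028.
The following Sunday is Apr 23 2028.
Next Saturday: Apr 29 2028.
Next Sunday: Apr 30 2028.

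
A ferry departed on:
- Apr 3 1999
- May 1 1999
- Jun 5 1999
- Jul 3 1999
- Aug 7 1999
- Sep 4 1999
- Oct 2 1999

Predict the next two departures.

These are Saturdays at 28- or 35-day spacing (28, 35, 28, 35, 28, 28).
The pattern: 1st Saturday of the month.
November 1999 — 1st Saturday is Nov 6 1999.
1st Saturday of December 1999: Dec 4 1999.

Nov 6 1999, Dec 4 1999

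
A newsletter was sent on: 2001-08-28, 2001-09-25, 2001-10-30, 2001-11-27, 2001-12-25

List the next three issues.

Every date is a Tuesday; gaps 28, 35, 28, 28 days.
Each is the last Tuesday of its month (at least one falls on the 29th or later, ruling out '4th Tuesday').
January 2002 ends with Tuesday 2002-01-29.
February 2002 ends with Tuesday 2002-02-26.
March 2002 ends with Tuesday 2002-03-26.

2002-01-29, 2002-02-26, 2002-03-26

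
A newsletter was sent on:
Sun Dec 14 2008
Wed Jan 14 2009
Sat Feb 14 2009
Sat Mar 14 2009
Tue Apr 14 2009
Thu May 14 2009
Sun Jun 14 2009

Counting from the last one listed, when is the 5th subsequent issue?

Sat Nov 14 2009

Gaps: 31, 31, 28, 31, 30, 31 days — not constant. Every event is on the 14th of the month.
Pattern: the 14th of each month.
July 2009: Tue Jul 14 2009.
August 2009: Fri Aug 14 2009.
September 2009: Mon Sep 14 2009.
Next: October 2009 → Wed Oct 14 2009.
November 2009: Sat Nov 14 2009.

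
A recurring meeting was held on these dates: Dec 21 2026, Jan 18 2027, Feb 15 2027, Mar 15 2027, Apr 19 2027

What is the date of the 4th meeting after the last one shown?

Aug 16 2027

These are Mondays at 28- or 35-day spacing (28, 28, 28, 35).
The pattern: 3rd Monday of the month.
3rd Monday of May 2027: May 17 2027.
3rd Monday of June 2027: Jun 21 2027.
July 2027 — 3rd Monday is Jul 19 2027.
August 2027 — 3rd Monday is Aug 16 2027.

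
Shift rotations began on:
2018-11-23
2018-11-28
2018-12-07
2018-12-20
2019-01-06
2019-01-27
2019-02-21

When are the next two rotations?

2019-03-22, 2019-04-24

Gaps: 5, 9, 13, 17, 21, 25 days — each gap is 4 larger than the previous one.
Next gap: 29 days. 2019-02-21 + 29 days = 2019-03-22.
Next gap: 33 days. 2019-03-22 + 33 days = 2019-04-24.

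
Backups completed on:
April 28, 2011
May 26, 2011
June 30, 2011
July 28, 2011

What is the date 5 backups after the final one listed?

These are Thursdays with 28, 35, 28-day gaps.
Each is the final Thursday of its month — June 30, 2011 is past the 28th, so '4th Thursday' doesn't fit.
Last Thursday of August 2011: August 25, 2011.
September 2011 ends with Thursday September 29, 2011.
October 2011 ends with Thursday October 27, 2011.
November 2011 ends with Thursday November 24, 2011.
Last Thursday of December 2011: December 29, 2011.

December 29, 2011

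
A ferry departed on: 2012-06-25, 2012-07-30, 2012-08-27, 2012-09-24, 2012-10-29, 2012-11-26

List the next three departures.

All Mondays; the gaps (35, 28, 28, 35, 28) vary with month length.
This is the last Monday of each month.
Last Monday of December 2012: 2012-12-31.
January 2013 ends with Monday 2013-01-28.
February 2013 ends with Monday 2013-02-25.

2012-12-31, 2013-01-28, 2013-02-25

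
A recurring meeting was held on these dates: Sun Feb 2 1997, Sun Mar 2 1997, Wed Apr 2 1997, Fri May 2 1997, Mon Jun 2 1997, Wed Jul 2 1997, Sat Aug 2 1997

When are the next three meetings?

The day-of-month is always 2 (28, 31, 30, 31, 30, 31 days between events).
So this recurs on the 2nd of each month.
Next: September 1997 → Tue Sep 2 1997.
Next: October 1997 → Thu Oct 2 1997.
November 1997: Sun Nov 2 1997.

Tue Sep 2 1997, Thu Oct 2 1997, Sun Nov 2 1997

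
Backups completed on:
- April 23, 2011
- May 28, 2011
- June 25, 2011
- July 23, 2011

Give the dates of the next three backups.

August 27, 2011; September 24, 2011; October 22, 2011

All dates are Saturdays, 35, 28, 28 days apart.
Specifically, the 4th Saturday of each month.
4th Saturday of August 2011: August 27, 2011.
4th Saturday of September 2011: September 24, 2011.
October 2011 — 4th Saturday is October 22, 2011.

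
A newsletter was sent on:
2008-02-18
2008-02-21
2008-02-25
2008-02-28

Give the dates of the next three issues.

Every event lands on a Monday or Thursday (gaps cycle 3, 4, 3).
So the schedule is: every Monday and Thursday.
Next Monday: 2008-03-03.
Next Thursday: 2008-03-06.
The following Monday is 2008-03-10.

2008-03-03, 2008-03-06, 2008-03-10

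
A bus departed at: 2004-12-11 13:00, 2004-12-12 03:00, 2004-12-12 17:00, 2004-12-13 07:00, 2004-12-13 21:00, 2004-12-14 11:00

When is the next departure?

2004-12-15 01:00

Gaps: 14, 14, 14, 14, 14 hours — each event is 14 hours after the previous one.
2004-12-14 11:00 + 14 h = 2004-12-15 01:00.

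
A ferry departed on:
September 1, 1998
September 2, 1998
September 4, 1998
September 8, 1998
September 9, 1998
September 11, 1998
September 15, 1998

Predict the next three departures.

The gap pattern 1, 2, 4, 1, 2, 4 repeats every 3 events.
These are the Tuesdays, Wednesdays and Fridays of each week.
Next Wednesday: September 16, 1998.
The following Friday is September 18, 1998.
Next Tuesday: September 22, 1998.

September 16, 1998; September 18, 1998; September 22, 1998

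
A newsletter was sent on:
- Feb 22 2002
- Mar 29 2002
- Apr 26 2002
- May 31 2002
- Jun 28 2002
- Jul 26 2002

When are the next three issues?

Aug 30 2002, Sep 27 2002, Oct 25 2002

Every date is a Friday; gaps 35, 28, 35, 28, 28 days.
Each is the last Friday of its month (at least one falls on the 29th or later, ruling out '4th Friday').
Last Friday of August 2002: Aug 30 2002.
Last Friday of September 2002: Sep 27 2002.
Last Friday of October 2002: Oct 25 2002.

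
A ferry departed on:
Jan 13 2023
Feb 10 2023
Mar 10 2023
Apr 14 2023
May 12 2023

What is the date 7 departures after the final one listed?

Dec 8 2023

These are Fridays at 28- or 35-day spacing (28, 28, 35, 28).
The pattern: 2nd Friday of the month.
2nd Friday of June 2023: Jun 9 2023.
2nd Friday of July 2023: Jul 14 2023.
August 2023 — 2nd Friday is Aug 11 2023.
September 2023 — 2nd Friday is Sep 8 2023.
October 2023 — 2nd Friday is Oct 13 2023.
November 2023 — 2nd Friday is Nov 10 2023.
2nd Friday of December 2023: Dec 8 2023.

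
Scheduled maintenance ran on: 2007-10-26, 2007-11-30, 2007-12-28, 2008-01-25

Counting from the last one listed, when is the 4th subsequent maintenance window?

2008-05-30

These are Fridays with 35, 28, 28-day gaps.
Each is the final Friday of its month — 2007-11-30 is past the 28th, so '4th Friday' doesn't fit.
February 2008 ends with Friday 2008-02-29.
Last Friday of March 2008: 2008-03-28.
Last Friday of April 2008: 2008-04-25.
Last Friday of May 2008: 2008-05-30.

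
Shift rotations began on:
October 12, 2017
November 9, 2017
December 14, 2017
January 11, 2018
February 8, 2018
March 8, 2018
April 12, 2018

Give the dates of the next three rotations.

May 10, 2018; June 14, 2018; July 12, 2018

All dates are Thursdays, 28, 35, 28, 28, 28, 35 days apart.
Specifically, the 2nd Thursday of each month.
May 2018 — 2nd Thursday is May 10, 2018.
June 2018 — 2nd Thursday is June 14, 2018.
July 2018 — 2nd Thursday is July 12, 2018.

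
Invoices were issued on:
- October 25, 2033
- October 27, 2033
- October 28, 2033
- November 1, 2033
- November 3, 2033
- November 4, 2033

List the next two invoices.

November 8, 2033; November 10, 2033

Gaps: 2, 1, 4, 2, 1 days — not constant, but cyclic with period 3.
The events fall on every Tuesday, Thursday and Friday.
Next Tuesday: November 8, 2033.
Next Thursday: November 10, 2033.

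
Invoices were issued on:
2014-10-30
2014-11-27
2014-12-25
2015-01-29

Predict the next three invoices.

2015-02-26, 2015-03-26, 2015-04-30

Every date is a Thursday; gaps 28, 28, 35 days.
Each is the last Thursday of its month (at least one falls on the 29th or later, ruling out '4th Thursday').
February 2015 ends with Thursday 2015-02-26.
Last Thursday of March 2015: 2015-03-26.
April 2015 ends with Thursday 2015-04-30.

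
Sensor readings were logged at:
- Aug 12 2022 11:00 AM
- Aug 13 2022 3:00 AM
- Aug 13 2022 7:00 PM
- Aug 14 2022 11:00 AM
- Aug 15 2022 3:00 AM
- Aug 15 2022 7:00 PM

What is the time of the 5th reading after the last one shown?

Aug 19 2022 3:00 AM

The interval is a steady 16 hours (16, 16, 16, 16, 16).
Aug 15 2022 7:00 PM + 16 h = Aug 16 2022 11:00 AM.
Aug 16 2022 11:00 AM + 16 h = Aug 17 2022 3:00 AM.
Aug 17 2022 3:00 AM + 16 h = Aug 17 2022 7:00 PM.
Aug 17 2022 7:00 PM + 16 h = Aug 18 2022 11:00 AM.
Aug 18 2022 11:00 AM + 16 h = Aug 19 2022 3:00 AM.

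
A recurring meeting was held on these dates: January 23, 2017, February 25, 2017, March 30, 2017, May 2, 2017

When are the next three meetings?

Every event comes 33 days after the last (33, 33, 33).
May 2, 2017 + 33 days = June 4, 2017.
June 4, 2017 + 33 days = July 7, 2017.
July 7, 2017 + 33 days = August 9, 2017.

June 4, 2017; July 7, 2017; August 9, 2017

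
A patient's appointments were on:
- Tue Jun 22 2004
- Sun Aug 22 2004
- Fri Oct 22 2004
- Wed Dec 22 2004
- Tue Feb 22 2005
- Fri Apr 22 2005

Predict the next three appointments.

Wed Jun 22 2005, Mon Aug 22 2005, Sat Oct 22 2005

Gaps: 61, 61, 61, 62, 59 days — not constant. Every event is on the 22nd of the month.
Pattern: the 22nd of every 2 months.
Next: June 2005 → Wed Jun 22 2005.
Next: August 2005 → Mon Aug 22 2005.
October 2005: Sat Oct 22 2005.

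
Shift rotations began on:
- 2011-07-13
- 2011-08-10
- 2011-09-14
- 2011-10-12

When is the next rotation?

2011-11-09

These are Wednesdays at 28- or 35-day spacing (28, 35, 28).
The pattern: 2nd Wednesday of the month.
2nd Wednesday of November 2011: 2011-11-09.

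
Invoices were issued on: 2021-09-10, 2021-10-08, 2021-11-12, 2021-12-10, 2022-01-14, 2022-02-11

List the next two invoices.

Gaps: 28, 35, 28, 35, 28 days — a mix of 28 and 35. Every date is a Friday.
Each is the 2nd Friday of its month.
2nd Friday of March 2022: 2022-03-11.
April 2022 — 2nd Friday is 2022-04-08.

2022-03-11, 2022-04-08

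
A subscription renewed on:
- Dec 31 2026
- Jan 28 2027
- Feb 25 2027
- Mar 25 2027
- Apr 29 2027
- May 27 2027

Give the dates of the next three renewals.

Every date is a Thursday; gaps 28, 28, 28, 35, 28 days.
Each is the last Thursday of its month (at least one falls on the 29th or later, ruling out '4th Thursday').
June 2027 ends with Thursday Jun 24 2027.
July 2027 ends with Thursday Jul 29 2027.
August 2027 ends with Thursday Aug 26 2027.

Jun 24 2027, Jul 29 2027, Aug 26 2027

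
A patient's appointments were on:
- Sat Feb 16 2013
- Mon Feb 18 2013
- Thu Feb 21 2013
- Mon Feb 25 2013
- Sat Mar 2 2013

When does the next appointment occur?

The spacing grows by 1 each time: 2, 3, 4, 5 days.
Next gap: 6 days. Sat Mar 2 2013 + 6 days = Fri Mar 8 2013.

Fri Mar 8 2013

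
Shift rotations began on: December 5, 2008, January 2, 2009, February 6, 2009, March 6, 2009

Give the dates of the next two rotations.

These are Fridays at 28- or 35-day spacing (28, 35, 28).
The pattern: 1st Friday of the month.
1st Friday of April 2009: April 3, 2009.
May 2009 — 1st Friday is May 1, 2009.

April 3, 2009; May 1, 2009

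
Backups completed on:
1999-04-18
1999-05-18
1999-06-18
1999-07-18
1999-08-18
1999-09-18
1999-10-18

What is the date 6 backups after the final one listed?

2000-04-18

Gaps: 30, 31, 30, 31, 31, 30 days — not constant. Every event is on the 18th of the month.
Pattern: the 18th of each month.
Next: November 1999 → 1999-11-18.
Next: December 1999 → 1999-12-18.
January 2000: 2000-01-18.
February 2000: 2000-02-18.
Next: March 2000 → 2000-03-18.
Next: April 2000 → 2000-04-18.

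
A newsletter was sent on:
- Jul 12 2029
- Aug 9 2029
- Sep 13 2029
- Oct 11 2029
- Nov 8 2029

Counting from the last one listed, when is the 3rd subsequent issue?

Gaps: 28, 35, 28, 28 days — a mix of 28 and 35. Every date is a Thursday.
Each is the 2nd Thursday of its month.
2nd Thursday of December 2029: Dec 13 2029.
2nd Thursday of January 2030: Jan 10 2030.
February 2030 — 2nd Thursday is Feb 14 2030.

Feb 14 2030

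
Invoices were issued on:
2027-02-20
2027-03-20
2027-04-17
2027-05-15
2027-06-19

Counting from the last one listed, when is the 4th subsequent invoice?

All dates are Saturdays, 28, 28, 28, 35 days apart.
Specifically, the 3rd Saturday of each month.
3rd Saturday of July 2027: 2027-07-17.
3rd Saturday of August 2027: 2027-08-21.
September 2027 — 3rd Saturday is 2027-09-18.
October 2027 — 3rd Saturday is 2027-10-16.

2027-10-16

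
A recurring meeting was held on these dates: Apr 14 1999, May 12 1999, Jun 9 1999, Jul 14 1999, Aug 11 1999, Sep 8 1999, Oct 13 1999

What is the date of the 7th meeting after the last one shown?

These are Wednesdays at 28- or 35-day spacing (28, 28, 35, 28, 28, 35).
The pattern: 2nd Wednesday of the month.
November 1999 — 2nd Wednesday is Nov 10 1999.
2nd Wednesday of December 1999: Dec 8 1999.
2nd Wednesday of January 2000: Jan 12 2000.
February 2000 — 2nd Wednesday is Feb 9 2000.
2nd Wednesday of March 2000: Mar 8 2000.
2nd Wednesday of April 2000: Apr 12 2000.
2nd Wednesday of May 2000: May 10 2000.

May 10 2000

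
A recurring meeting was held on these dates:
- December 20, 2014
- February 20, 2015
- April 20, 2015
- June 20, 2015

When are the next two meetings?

August 20, 2015; October 20, 2015

The day-of-month is always 20 (62, 59, 61 days between events).
So this recurs on the 20th of every 2 months.
August 2015: August 20, 2015.
Next: October 2015 → October 20, 2015.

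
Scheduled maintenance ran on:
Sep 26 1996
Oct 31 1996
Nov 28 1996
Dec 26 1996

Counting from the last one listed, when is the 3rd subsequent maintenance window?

Every date is a Thursday; gaps 35, 28, 28 days.
Each is the last Thursday of its month (at least one falls on the 29th or later, ruling out '4th Thursday').
January 1997 ends with Thursday Jan 30 1997.
Last Thursday of February 1997: Feb 27 1997.
Last Thursday of March 1997: Mar 27 1997.

Mar 27 1997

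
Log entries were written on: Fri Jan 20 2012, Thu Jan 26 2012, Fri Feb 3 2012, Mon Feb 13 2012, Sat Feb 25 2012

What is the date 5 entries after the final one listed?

Fri May 25 2012

Gaps: 6, 8, 10, 12 days — each gap is 2 larger than the previous one.
Next gap: 14 days. Sat Feb 25 2012 + 14 days = Sat Mar 10 2012.
Next gap: 16 days. Sat Mar 10 2012 + 16 days = Mon Mar 26 2012.
Next gap: 18 days. Mon Mar 26 2012 + 18 days = Fri Apr 13 2012.
Next gap: 20 days. Fri Apr 13 2012 + 20 days = Thu May 3 2012.
Next gap: 22 days. Thu May 3 2012 + 22 days = Fri May 25 2012.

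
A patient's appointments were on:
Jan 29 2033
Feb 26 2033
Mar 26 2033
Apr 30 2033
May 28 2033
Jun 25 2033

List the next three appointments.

Jul 30 2033, Aug 27 2033, Sep 24 2033

These are Saturdays with 28, 28, 35, 28, 28-day gaps.
Each is the final Saturday of its month — Jan 29 2033 is past the 28th, so '4th Saturday' doesn't fit.
Last Saturday of July 2033: Jul 30 2033.
August 2033 ends with Saturday Aug 27 2033.
September 2033 ends with Saturday Sep 24 2033.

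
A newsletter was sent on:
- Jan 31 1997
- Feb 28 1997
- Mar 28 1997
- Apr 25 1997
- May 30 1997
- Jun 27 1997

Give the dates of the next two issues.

Jul 25 1997, Aug 29 1997

These are Fridays with 28, 28, 28, 35, 28-day gaps.
Each is the final Friday of its month — Jan 31 1997 is past the 28th, so '4th Friday' doesn't fit.
Last Friday of July 1997: Jul 25 1997.
August 1997 ends with Friday Aug 29 1997.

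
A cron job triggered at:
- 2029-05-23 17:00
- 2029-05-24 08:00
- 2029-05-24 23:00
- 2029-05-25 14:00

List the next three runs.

Gaps: 15, 15, 15 hours — each event is 15 hours after the previous one.
2029-05-25 14:00 + 15 h = 2029-05-26 05:00.
2029-05-26 05:00 + 15 h = 2029-05-26 20:00.
2029-05-26 20:00 + 15 h = 2029-05-27 11:00.

2029-05-26 05:00, 2029-05-26 20:00, 2029-05-27 11:00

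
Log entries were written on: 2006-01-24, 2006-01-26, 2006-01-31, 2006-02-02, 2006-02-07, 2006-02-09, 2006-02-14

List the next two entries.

2006-02-16, 2006-02-21

Every event lands on a Tuesday or Thursday (gaps cycle 2, 5, 2, 5, 2, 5).
So the schedule is: every Tuesday and Thursday.
Next Thursday: 2006-02-16.
Next Tuesday: 2006-02-21.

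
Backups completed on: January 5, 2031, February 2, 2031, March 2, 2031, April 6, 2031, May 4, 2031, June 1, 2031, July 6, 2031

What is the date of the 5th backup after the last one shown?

December 7, 2031

All dates are Sundays, 28, 28, 35, 28, 28, 35 days apart.
Specifically, the 1st Sunday of each month.
August 2031 — 1st Sunday is August 3, 2031.
September 2031 — 1st Sunday is September 7, 2031.
1st Sunday of October 2031: October 5, 2031.
1st Sunday of November 2031: November 2, 2031.
December 2031 — 1st Sunday is December 7, 2031.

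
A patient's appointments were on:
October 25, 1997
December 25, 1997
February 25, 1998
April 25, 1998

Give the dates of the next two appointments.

The day-of-month is always 25 (61, 62, 59 days between events).
So this recurs on the 25th of every 2 months.
June 1998: June 25, 1998.
Next: August 1998 → August 25, 1998.

June 25, 1998; August 25, 1998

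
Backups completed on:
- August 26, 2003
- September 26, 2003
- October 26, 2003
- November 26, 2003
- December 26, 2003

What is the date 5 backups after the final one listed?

Gaps: 31, 30, 31, 30 days — not constant. Every event is on the 26th of the month.
Pattern: the 26th of each month.
Next: January 2004 → January 26, 2004.
February 2004: February 26, 2004.
Next: March 2004 → March 26, 2004.
Next: April 2004 → April 26, 2004.
Next: May 2004 → May 26, 2004.

May 26, 2004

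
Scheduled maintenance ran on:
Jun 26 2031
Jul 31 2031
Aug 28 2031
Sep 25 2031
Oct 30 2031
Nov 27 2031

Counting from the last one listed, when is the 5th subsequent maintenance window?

These are Thursdays with 35, 28, 28, 35, 28-day gaps.
Each is the final Thursday of its month — Jul 31 2031 is past the 28th, so '4th Thursday' doesn't fit.
December 2031 ends with Thursday Dec 25 2031.
Last Thursday of January 2032: Jan 29 2032.
Last Thursday of February 2032: Feb 26 2032.
March 2032 ends with Thursday Mar 25 2032.
April 2032 ends with Thursday Apr 29 2032.

Apr 29 2032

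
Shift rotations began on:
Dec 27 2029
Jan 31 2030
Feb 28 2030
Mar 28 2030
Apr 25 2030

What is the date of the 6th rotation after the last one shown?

Oct 31 2030

All Thursdays; the gaps (35, 28, 28, 28) vary with month length.
This is the last Thursday of each month.
Last Thursday of May 2030: May 30 2030.
Last Thursday of June 2030: Jun 27 2030.
July 2030 ends with Thursday Jul 25 2030.
Last Thursday of August 2030: Aug 29 2030.
Last Thursday of September 2030: Sep 26 2030.
October 2030 ends with Thursday Oct 31 2030.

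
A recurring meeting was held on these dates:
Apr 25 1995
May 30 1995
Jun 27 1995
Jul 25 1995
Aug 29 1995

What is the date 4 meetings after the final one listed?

Dec 26 1995

Every date is a Tuesday; gaps 35, 28, 28, 35 days.
Each is the last Tuesday of its month (at least one falls on the 29th or later, ruling out '4th Tuesday').
Last Tuesday of September 1995: Sep 26 1995.
Last Tuesday of October 1995: Oct 31 1995.
Last Tuesday of November 1995: Nov 28 1995.
December 1995 ends with Tuesday Dec 26 1995.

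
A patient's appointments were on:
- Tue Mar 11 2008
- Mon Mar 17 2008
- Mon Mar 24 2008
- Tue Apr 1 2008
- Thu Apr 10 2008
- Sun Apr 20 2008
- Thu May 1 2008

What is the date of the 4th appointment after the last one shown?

The spacing grows by 1 each time: 6, 7, 8, 9, 10, 11 days.
Next gap: 12 days. Thu May 1 2008 + 12 days = Tue May 13 2008.
Next gap: 13 days. Tue May 13 2008 + 13 days = Mon May 26 2008.
Next gap: 14 days. Mon May 26 2008 + 14 days = Mon Jun 9 2008.
Next gap: 15 days. Mon Jun 9 2008 + 15 days = Tue Jun 24 2008.

Tue Jun 24 2008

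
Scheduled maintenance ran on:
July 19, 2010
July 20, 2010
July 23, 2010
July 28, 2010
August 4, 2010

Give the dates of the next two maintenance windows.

Gaps: 1, 3, 5, 7 days — each gap is 2 larger than the previous one.
Next gap: 9 days. August 4, 2010 + 9 days = August 13, 2010.
Next gap: 11 days. August 13, 2010 + 11 days = August 24, 2010.

August 13, 2010; August 24, 2010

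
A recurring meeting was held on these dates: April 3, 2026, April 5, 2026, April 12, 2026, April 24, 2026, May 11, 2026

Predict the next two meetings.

The spacing grows by 5 each time: 2, 7, 12, 17 days.
Next gap: 22 days. May 11, 2026 + 22 days = June 2, 2026.
Next gap: 27 days. June 2, 2026 + 27 days = June 29, 2026.

June 2, 2026; June 29, 2026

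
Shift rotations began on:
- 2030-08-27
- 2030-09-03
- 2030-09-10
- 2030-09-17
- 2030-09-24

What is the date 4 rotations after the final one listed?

2030-10-22

Gaps between consecutive events: 7, 7, 7, 7 days — a constant 7-day interval.
2030-09-24 + 7 days = 2030-10-01.
2030-10-01 + 7 days = 2030-10-08.
2030-10-08 + 7 days = 2030-10-15.
2030-10-15 + 7 days = 2030-10-22.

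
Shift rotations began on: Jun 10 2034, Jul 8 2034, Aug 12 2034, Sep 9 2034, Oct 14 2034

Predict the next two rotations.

These are Saturdays at 28- or 35-day spacing (28, 35, 28, 35).
The pattern: 2nd Saturday of the month.
2nd Saturday of November 2034: Nov 11 2034.
December 2034 — 2nd Saturday is Dec 9 2034.

Nov 11 2034, Dec 9 2034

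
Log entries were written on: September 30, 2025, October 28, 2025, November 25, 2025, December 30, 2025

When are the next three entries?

January 27, 2026; February 24, 2026; March 31, 2026

All Tuesdays; the gaps (28, 28, 35) vary with month length.
This is the last Tuesday of each month.
Last Tuesday of January 2026: January 27, 2026.
Last Tuesday of February 2026: February 24, 2026.
Last Tuesday of March 2026: March 31, 2026.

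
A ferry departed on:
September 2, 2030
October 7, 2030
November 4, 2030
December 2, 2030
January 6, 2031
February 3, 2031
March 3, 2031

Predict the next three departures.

April 7, 2031; May 5, 2031; June 2, 2031

Gaps: 35, 28, 28, 35, 28, 28 days — a mix of 28 and 35. Every date is a Monday.
Each is the 1st Monday of its month.
1st Monday of April 2031: April 7, 2031.
1st Monday of May 2031: May 5, 2031.
1st Monday of June 2031: June 2, 2031.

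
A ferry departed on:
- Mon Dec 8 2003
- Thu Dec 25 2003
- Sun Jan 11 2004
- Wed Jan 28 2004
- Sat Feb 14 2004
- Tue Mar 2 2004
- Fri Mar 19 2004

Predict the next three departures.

Mon Apr 5 2004, Thu Apr 22 2004, Sun May 9 2004

The spacing is 17, 17, 17, 17, 17, 17 days — always 17 days.
Fri Mar 19 2004 + 17 days = Mon Apr 5 2004.
Mon Apr 5 2004 + 17 days = Thu Apr 22 2004.
Thu Apr 22 2004 + 17 days = Sun May 9 2004.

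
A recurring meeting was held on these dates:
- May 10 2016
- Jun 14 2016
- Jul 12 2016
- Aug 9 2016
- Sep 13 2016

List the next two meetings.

These are Tuesdays at 28- or 35-day spacing (35, 28, 28, 35).
The pattern: 2nd Tuesday of the month.
2nd Tuesday of October 2016: Oct 11 2016.
2nd Tuesday of November 2016: Nov 8 2016.

Oct 11 2016, Nov 8 2016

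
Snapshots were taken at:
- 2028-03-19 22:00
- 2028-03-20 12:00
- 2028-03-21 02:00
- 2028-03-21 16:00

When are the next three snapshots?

The interval is a steady 14 hours (14, 14, 14).
2028-03-21 16:00 + 14 h = 2028-03-22 06:00.
2028-03-22 06:00 + 14 h = 2028-03-22 20:00.
2028-03-22 20:00 + 14 h = 2028-03-23 10:00.

2028-03-22 06:00, 2028-03-22 20:00, 2028-03-23 10:00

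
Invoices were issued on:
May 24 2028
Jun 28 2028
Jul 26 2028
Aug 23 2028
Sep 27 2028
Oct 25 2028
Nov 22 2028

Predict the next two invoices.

Dec 27 2028, Jan 24 2029

These are Wednesdays at 28- or 35-day spacing (35, 28, 28, 35, 28, 28).
The pattern: 4th Wednesday of the month.
4th Wednesday of December 2028: Dec 27 2028.
January 2029 — 4th Wednesday is Jan 24 2029.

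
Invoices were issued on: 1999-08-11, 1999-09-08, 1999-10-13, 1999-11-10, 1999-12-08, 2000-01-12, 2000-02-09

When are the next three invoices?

2000-03-08, 2000-04-12, 2000-05-10

These are Wednesdays at 28- or 35-day spacing (28, 35, 28, 28, 35, 28).
The pattern: 2nd Wednesday of the month.
2nd Wednesday of March 2000: 2000-03-08.
April 2000 — 2nd Wednesday is 2000-04-12.
May 2000 — 2nd Wednesday is 2000-05-10.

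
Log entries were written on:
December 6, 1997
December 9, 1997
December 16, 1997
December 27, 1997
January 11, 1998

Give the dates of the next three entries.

Gaps: 3, 7, 11, 15 days — each gap is 4 larger than the previous one.
Next gap: 19 days. January 11, 1998 + 19 days = January 30, 1998.
Next gap: 23 days. January 30, 1998 + 23 days = February 22, 1998.
Next gap: 27 days. February 22, 1998 + 27 days = March 21, 1998.

January 30, 1998; February 22, 1998; March 21, 1998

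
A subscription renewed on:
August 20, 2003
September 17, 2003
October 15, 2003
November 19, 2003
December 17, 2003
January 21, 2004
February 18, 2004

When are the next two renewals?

All dates are Wednesdays, 28, 28, 35, 28, 35, 28 days apart.
Specifically, the 3rd Wednesday of each month.
3rd Wednesday of March 2004: March 17, 2004.
3rd Wednesday of April 2004: April 21, 2004.

March 17, 2004; April 21, 2004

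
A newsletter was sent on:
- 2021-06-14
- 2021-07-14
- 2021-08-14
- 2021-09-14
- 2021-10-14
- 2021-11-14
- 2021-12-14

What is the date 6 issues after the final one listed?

The day-of-month is always 14 (30, 31, 31, 30, 31, 30 days between events).
So this recurs on the 14th of each month.
Next: January 2022 → 2022-01-14.
Next: February 2022 → 2022-02-14.
March 2022: 2022-03-14.
Next: April 2022 → 2022-04-14.
May 2022: 2022-05-14.
June 2022: 2022-06-14.

2022-06-14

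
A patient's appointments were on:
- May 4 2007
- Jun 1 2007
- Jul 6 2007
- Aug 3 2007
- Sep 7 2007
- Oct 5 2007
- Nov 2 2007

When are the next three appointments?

Dec 7 2007, Jan 4 2008, Feb 1 2008

All dates are Fridays, 28, 35, 28, 35, 28, 28 days apart.
Specifically, the 1st Friday of each month.
1st Friday of December 2007: Dec 7 2007.
1st Friday of January 2008: Jan 4 2008.
1st Friday of February 2008: Feb 1 2008.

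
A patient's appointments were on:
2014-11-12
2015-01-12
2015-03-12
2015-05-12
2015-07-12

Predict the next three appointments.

Each date is the 12th; the gaps (61, 59, 61, 61) track the month lengths.
The rule is the 12th of every 2 months.
Next: September 2015 → 2015-09-12.
Next: November 2015 → 2015-11-12.
January 2016: 2016-01-12.

2015-09-12, 2015-11-12, 2016-01-12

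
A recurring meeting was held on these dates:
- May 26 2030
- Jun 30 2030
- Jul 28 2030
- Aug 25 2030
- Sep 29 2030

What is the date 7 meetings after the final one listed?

All Sundays; the gaps (35, 28, 28, 35) vary with month length.
This is the last Sunday of each month.
Last Sunday of October 2030: Oct 27 2030.
Last Sunday of November 2030: Nov 24 2030.
December 2030 ends with Sunday Dec 29 2030.
Last Sunday of January 2031: Jan 26 2031.
February 2031 ends with Sunday Feb 23 2031.
March 2031 ends with Sunday Mar 30 2031.
April 2031 ends with Sunday Apr 27 2031.

Apr 27 2031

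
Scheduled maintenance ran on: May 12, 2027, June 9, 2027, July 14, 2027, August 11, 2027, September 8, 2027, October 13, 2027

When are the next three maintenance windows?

November 10, 2027; December 8, 2027; January 12, 2028

Gaps: 28, 35, 28, 28, 35 days — a mix of 28 and 35. Every date is a Wednesday.
Each is the 2nd Wednesday of its month.
November 2027 — 2nd Wednesday is November 10, 2027.
December 2027 — 2nd Wednesday is December 8, 2027.
January 2028 — 2nd Wednesday is January 12, 2028.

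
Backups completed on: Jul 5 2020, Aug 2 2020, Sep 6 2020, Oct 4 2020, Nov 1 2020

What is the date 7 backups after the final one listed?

Jun 6 2021

Gaps: 28, 35, 28, 28 days — a mix of 28 and 35. Every date is a Sunday.
Each is the 1st Sunday of its month.
1st Sunday of December 2020: Dec 6 2020.
January 2021 — 1st Sunday is Jan 3 2021.
February 2021 — 1st Sunday is Feb 7 2021.
1st Sunday of March 2021: Mar 7 2021.
April 2021 — 1st Sunday is Apr 4 2021.
May 2021 — 1st Sunday is May 2 2021.
June 2021 — 1st Sunday is Jun 6 2021.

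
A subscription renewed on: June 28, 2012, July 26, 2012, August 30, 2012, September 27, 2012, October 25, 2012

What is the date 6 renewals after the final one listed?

April 25, 2013

All Thursdays; the gaps (28, 35, 28, 28) vary with month length.
This is the last Thursday of each month.
November 2012 ends with Thursday November 29, 2012.
December 2012 ends with Thursday December 27, 2012.
Last Thursday of January 2013: January 31, 2013.
Last Thursday of February 2013: February 28, 2013.
March 2013 ends with Thursday March 28, 2013.
April 2013 ends with Thursday April 25, 2013.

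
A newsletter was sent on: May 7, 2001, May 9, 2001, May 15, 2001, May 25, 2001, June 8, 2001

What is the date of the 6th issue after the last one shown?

November 23, 2001

The spacing grows by 4 each time: 2, 6, 10, 14 days.
Next gap: 18 days. June 8, 2001 + 18 days = June 26, 2001.
Next gap: 22 days. June 26, 2001 + 22 days = July 18, 2001.
Next gap: 26 days. July 18, 2001 + 26 days = August 13, 2001.
Next gap: 30 days. August 13, 2001 + 30 days = September 12, 2001.
Next gap: 34 days. September 12, 2001 + 34 days = October 16, 2001.
Next gap: 38 days. October 16, 2001 + 38 days = November 23, 2001.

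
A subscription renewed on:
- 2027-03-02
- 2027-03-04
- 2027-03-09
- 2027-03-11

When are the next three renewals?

2027-03-16, 2027-03-18, 2027-03-23

Every event lands on a Tuesday or Thursday (gaps cycle 2, 5, 2).
So the schedule is: every Tuesday and Thursday.
Next Tuesday: 2027-03-16.
The following Thursday is 2027-03-18.
The following Tuesday is 2027-03-23.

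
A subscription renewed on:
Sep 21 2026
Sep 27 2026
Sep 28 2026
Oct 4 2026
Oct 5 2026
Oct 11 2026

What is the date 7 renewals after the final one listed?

Every event lands on a Monday or Sunday (gaps cycle 6, 1, 6, 1, 6).
So the schedule is: every Monday and Sunday.
The following Monday is Oct 12 2026.
Next Sunday: Oct 18 2026.
The following Monday is Oct 19 2026.
The following Sunday is Oct 25 2026.
Next Monday: Oct 26 2026.
Next Sunday: Nov 1 2026.
Next Monday: Nov 2 2026.

Nov 2 2026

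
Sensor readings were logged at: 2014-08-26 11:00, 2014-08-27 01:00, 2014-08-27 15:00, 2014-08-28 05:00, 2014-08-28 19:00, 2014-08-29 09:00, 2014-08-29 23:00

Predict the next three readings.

2014-08-30 13:00, 2014-08-31 03:00, 2014-08-31 17:00

Spacing: 14, 14, 14, 14, 14, 14 h — constant 14 h.
2014-08-29 23:00 + 14 h = 2014-08-30 13:00.
2014-08-30 13:00 + 14 h = 2014-08-31 03:00.
2014-08-31 03:00 + 14 h = 2014-08-31 17:00.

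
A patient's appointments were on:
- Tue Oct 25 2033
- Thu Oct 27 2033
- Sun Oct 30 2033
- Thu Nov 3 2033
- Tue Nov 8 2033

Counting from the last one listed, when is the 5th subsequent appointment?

The spacing grows by 1 each time: 2, 3, 4, 5 days.
Next gap: 6 days. Tue Nov 8 2033 + 6 days = Mon Nov 14 2033.
Next gap: 7 days. Mon Nov 14 2033 + 7 days = Mon Nov 21 2033.
Next gap: 8 days. Mon Nov 21 2033 + 8 days = Tue Nov 29 2033.
Next gap: 9 days. Tue Nov 29 2033 + 9 days = Thu Dec 8 2033.
Next gap: 10 days. Thu Dec 8 2033 + 10 days = Sun Dec 18 2033.

Sun Dec 18 2033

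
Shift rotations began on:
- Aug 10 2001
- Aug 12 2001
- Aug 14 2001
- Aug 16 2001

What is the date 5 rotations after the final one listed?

Aug 26 2001

The spacing is 2, 2, 2 days — always 2 days.
Aug 16 2001 + 2 days = Aug 18 2001.
Aug 18 2001 + 2 days = Aug 20 2001.
Aug 20 2001 + 2 days = Aug 22 2001.
Aug 22 2001 + 2 days = Aug 24 2001.
Aug 24 2001 + 2 days = Aug 26 2001.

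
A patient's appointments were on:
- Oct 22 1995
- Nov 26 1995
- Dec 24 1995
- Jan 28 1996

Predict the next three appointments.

Feb 25 1996, Mar 24 1996, Apr 28 1996

Gaps: 35, 28, 35 days — a mix of 28 and 35. Every date is a Sunday.
Each is the 4th Sunday of its month.
4th Sunday of February 1996: Feb 25 1996.
4th Sunday of March 1996: Mar 24 1996.
April 1996 — 4th Sunday is Apr 28 1996.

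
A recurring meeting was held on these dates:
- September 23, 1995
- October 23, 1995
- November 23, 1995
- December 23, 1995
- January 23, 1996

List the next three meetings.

The day-of-month is always 23 (30, 31, 30, 31 days between events).
So this recurs on the 23rd of each month.
Next: February 1996 → February 23, 1996.
Next: March 1996 → March 23, 1996.
April 1996: April 23, 1996.

February 23, 1996; March 23, 1996; April 23, 1996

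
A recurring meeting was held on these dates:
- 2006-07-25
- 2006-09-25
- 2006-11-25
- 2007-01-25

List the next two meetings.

Each date is the 25th; the gaps (62, 61, 61) track the month lengths.
The rule is the 25th of every 2 months.
Next: March 2007 → 2007-03-25.
May 2007: 2007-05-25.

2007-03-25, 2007-05-25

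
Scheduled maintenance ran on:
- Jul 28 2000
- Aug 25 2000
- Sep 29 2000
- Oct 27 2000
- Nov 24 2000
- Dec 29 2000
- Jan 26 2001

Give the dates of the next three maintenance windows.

Feb 23 2001, Mar 30 2001, Apr 27 2001

These are Fridays with 28, 35, 28, 28, 35, 28-day gaps.
Each is the final Friday of its month — Sep 29 2000 is past the 28th, so '4th Friday' doesn't fit.
February 2001 ends with Friday Feb 23 2001.
March 2001 ends with Friday Mar 30 2001.
April 2001 ends with Friday Apr 27 2001.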